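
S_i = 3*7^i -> [3, 21, 147, 1029, 7203]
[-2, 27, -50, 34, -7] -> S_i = Random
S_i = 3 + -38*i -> [3, -35, -73, -111, -149]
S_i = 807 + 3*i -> [807, 810, 813, 816, 819]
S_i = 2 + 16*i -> [2, 18, 34, 50, 66]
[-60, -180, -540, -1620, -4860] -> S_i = -60*3^i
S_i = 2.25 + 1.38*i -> [2.25, 3.63, 5.01, 6.39, 7.77]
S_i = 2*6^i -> [2, 12, 72, 432, 2592]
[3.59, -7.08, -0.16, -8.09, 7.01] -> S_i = Random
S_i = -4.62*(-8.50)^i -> [-4.62, 39.27, -333.8, 2837.26, -24116.69]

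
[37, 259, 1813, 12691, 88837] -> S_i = 37*7^i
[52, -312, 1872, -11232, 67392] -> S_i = 52*-6^i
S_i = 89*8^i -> [89, 712, 5696, 45568, 364544]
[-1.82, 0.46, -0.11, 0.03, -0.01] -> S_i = -1.82*(-0.25)^i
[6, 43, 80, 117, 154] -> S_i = 6 + 37*i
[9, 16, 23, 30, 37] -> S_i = 9 + 7*i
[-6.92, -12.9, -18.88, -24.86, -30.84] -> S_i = -6.92 + -5.98*i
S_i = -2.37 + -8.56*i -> [-2.37, -10.93, -19.49, -28.05, -36.61]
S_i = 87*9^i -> [87, 783, 7047, 63423, 570807]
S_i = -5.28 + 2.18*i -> [-5.28, -3.1, -0.92, 1.26, 3.44]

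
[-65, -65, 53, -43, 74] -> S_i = Random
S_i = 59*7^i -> [59, 413, 2891, 20237, 141659]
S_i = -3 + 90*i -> [-3, 87, 177, 267, 357]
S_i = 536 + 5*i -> [536, 541, 546, 551, 556]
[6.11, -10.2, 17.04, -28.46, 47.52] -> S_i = 6.11*(-1.67)^i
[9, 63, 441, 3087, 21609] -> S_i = 9*7^i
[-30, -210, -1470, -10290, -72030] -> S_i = -30*7^i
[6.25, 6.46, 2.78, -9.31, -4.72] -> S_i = Random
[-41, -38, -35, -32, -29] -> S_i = -41 + 3*i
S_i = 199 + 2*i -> [199, 201, 203, 205, 207]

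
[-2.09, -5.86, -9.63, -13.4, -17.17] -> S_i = -2.09 + -3.77*i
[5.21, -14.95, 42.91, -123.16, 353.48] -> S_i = 5.21*(-2.87)^i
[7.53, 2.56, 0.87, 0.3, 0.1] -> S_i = 7.53*0.34^i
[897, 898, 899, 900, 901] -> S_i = 897 + 1*i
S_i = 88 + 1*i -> [88, 89, 90, 91, 92]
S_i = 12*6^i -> [12, 72, 432, 2592, 15552]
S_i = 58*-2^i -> [58, -116, 232, -464, 928]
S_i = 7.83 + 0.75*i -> [7.83, 8.58, 9.33, 10.08, 10.83]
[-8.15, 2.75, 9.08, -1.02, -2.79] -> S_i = Random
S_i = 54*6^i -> [54, 324, 1944, 11664, 69984]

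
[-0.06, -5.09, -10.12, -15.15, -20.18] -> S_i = -0.06 + -5.03*i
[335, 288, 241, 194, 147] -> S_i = 335 + -47*i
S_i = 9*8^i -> [9, 72, 576, 4608, 36864]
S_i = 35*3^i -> [35, 105, 315, 945, 2835]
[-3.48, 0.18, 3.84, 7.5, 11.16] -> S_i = -3.48 + 3.66*i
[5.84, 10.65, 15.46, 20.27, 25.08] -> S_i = 5.84 + 4.81*i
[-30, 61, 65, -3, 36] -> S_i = Random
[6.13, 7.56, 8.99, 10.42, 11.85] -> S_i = 6.13 + 1.43*i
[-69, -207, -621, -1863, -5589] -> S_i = -69*3^i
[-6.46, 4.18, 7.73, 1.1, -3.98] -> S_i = Random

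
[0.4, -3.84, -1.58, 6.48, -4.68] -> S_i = Random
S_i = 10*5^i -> [10, 50, 250, 1250, 6250]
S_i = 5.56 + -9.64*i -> [5.56, -4.08, -13.72, -23.36, -33.0]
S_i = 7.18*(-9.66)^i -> [7.18, -69.36, 670.01, -6472.26, 62522.01]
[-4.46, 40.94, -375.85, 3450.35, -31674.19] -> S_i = -4.46*(-9.18)^i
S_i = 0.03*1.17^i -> [0.03, 0.04, 0.04, 0.05, 0.06]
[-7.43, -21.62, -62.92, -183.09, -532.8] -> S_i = -7.43*2.91^i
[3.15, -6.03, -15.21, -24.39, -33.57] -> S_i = 3.15 + -9.18*i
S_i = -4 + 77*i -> [-4, 73, 150, 227, 304]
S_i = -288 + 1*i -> [-288, -287, -286, -285, -284]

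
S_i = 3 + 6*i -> [3, 9, 15, 21, 27]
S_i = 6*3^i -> [6, 18, 54, 162, 486]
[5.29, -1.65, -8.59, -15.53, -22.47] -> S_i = 5.29 + -6.94*i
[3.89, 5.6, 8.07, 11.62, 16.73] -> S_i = 3.89*1.44^i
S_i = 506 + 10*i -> [506, 516, 526, 536, 546]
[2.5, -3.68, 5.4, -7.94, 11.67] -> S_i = 2.50*(-1.47)^i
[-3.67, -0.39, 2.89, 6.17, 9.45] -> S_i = -3.67 + 3.28*i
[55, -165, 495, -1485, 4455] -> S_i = 55*-3^i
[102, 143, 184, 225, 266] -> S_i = 102 + 41*i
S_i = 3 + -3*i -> [3, 0, -3, -6, -9]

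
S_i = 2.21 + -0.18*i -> [2.21, 2.03, 1.85, 1.67, 1.49]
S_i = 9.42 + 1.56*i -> [9.42, 10.98, 12.54, 14.1, 15.66]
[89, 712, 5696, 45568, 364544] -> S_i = 89*8^i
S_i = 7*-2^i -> [7, -14, 28, -56, 112]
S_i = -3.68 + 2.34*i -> [-3.68, -1.34, 1.0, 3.34, 5.68]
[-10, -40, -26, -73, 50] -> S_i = Random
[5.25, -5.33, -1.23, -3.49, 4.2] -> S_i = Random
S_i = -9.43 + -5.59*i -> [-9.43, -15.02, -20.61, -26.2, -31.79]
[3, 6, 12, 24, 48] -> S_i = 3*2^i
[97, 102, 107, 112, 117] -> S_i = 97 + 5*i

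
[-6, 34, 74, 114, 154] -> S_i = -6 + 40*i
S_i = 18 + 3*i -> [18, 21, 24, 27, 30]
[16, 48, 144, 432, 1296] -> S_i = 16*3^i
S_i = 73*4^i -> [73, 292, 1168, 4672, 18688]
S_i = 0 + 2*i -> [0, 2, 4, 6, 8]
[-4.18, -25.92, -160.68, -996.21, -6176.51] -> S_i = -4.18*6.20^i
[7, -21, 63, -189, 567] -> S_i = 7*-3^i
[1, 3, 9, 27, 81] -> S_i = 1*3^i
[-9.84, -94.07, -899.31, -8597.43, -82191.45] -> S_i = -9.84*9.56^i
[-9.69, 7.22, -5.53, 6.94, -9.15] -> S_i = Random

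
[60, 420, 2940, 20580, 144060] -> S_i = 60*7^i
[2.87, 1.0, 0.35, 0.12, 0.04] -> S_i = 2.87*0.35^i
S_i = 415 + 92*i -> [415, 507, 599, 691, 783]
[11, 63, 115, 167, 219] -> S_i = 11 + 52*i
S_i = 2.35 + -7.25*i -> [2.35, -4.9, -12.15, -19.4, -26.65]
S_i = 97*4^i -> [97, 388, 1552, 6208, 24832]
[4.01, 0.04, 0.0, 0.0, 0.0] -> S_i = 4.01*0.01^i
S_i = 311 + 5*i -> [311, 316, 321, 326, 331]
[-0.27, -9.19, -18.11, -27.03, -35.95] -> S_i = -0.27 + -8.92*i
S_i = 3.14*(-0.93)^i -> [3.14, -2.92, 2.72, -2.53, 2.35]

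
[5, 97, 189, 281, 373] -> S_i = 5 + 92*i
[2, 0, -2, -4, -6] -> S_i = 2 + -2*i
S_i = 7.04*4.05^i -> [7.04, 28.51, 115.47, 467.67, 1894.06]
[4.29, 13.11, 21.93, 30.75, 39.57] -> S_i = 4.29 + 8.82*i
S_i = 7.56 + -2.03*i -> [7.56, 5.53, 3.5, 1.47, -0.56]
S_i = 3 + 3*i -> [3, 6, 9, 12, 15]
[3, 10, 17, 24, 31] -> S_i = 3 + 7*i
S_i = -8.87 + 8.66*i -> [-8.87, -0.21, 8.45, 17.11, 25.77]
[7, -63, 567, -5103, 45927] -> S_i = 7*-9^i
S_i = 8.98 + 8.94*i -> [8.98, 17.92, 26.86, 35.8, 44.74]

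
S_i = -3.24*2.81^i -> [-3.24, -9.1, -25.58, -71.89, -202.01]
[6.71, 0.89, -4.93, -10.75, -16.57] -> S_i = 6.71 + -5.82*i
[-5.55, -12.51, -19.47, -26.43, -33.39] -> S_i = -5.55 + -6.96*i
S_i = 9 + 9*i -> [9, 18, 27, 36, 45]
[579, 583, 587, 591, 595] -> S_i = 579 + 4*i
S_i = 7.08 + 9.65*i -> [7.08, 16.73, 26.38, 36.03, 45.68]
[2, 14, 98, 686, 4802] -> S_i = 2*7^i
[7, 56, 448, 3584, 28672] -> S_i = 7*8^i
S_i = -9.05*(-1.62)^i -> [-9.05, 14.66, -23.75, 38.48, -62.33]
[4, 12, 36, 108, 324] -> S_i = 4*3^i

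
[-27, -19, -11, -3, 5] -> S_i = -27 + 8*i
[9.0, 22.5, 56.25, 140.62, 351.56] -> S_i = 9.00*2.50^i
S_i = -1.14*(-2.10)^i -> [-1.14, 2.39, -5.03, 10.56, -22.17]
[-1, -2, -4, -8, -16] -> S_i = -1*2^i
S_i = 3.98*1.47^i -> [3.98, 5.85, 8.6, 12.64, 18.58]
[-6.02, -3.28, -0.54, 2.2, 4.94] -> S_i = -6.02 + 2.74*i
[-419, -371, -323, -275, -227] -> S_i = -419 + 48*i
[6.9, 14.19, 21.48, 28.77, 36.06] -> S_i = 6.90 + 7.29*i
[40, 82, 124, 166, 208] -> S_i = 40 + 42*i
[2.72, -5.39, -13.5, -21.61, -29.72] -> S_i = 2.72 + -8.11*i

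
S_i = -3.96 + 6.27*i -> [-3.96, 2.31, 8.58, 14.85, 21.12]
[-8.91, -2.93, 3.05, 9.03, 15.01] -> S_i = -8.91 + 5.98*i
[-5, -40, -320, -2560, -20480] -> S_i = -5*8^i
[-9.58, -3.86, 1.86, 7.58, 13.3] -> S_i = -9.58 + 5.72*i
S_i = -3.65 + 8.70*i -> [-3.65, 5.05, 13.75, 22.45, 31.15]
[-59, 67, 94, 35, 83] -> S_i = Random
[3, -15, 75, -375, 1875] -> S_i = 3*-5^i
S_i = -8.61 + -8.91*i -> [-8.61, -17.52, -26.43, -35.34, -44.25]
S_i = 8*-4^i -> [8, -32, 128, -512, 2048]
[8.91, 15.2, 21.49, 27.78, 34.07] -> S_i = 8.91 + 6.29*i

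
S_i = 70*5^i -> [70, 350, 1750, 8750, 43750]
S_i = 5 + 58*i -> [5, 63, 121, 179, 237]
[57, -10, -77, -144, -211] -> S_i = 57 + -67*i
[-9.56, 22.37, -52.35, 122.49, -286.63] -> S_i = -9.56*(-2.34)^i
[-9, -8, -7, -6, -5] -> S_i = -9 + 1*i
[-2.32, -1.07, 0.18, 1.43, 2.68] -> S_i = -2.32 + 1.25*i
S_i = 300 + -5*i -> [300, 295, 290, 285, 280]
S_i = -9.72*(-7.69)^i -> [-9.72, 74.75, -574.8, 4420.23, -33991.6]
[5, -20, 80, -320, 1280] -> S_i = 5*-4^i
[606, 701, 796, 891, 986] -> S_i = 606 + 95*i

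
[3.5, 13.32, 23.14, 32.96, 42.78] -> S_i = 3.50 + 9.82*i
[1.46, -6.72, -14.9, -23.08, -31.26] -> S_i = 1.46 + -8.18*i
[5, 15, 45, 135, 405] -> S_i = 5*3^i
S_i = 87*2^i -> [87, 174, 348, 696, 1392]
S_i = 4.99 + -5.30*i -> [4.99, -0.31, -5.61, -10.91, -16.21]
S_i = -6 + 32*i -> [-6, 26, 58, 90, 122]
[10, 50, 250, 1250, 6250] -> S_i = 10*5^i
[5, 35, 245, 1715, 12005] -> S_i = 5*7^i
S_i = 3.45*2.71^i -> [3.45, 9.35, 25.34, 68.66, 186.08]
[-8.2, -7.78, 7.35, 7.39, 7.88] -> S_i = Random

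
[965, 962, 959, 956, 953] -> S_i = 965 + -3*i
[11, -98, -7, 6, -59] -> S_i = Random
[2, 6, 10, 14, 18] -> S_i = 2 + 4*i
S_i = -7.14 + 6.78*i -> [-7.14, -0.36, 6.42, 13.2, 19.98]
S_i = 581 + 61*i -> [581, 642, 703, 764, 825]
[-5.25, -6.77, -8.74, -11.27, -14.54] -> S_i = -5.25*1.29^i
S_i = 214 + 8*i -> [214, 222, 230, 238, 246]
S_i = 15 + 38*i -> [15, 53, 91, 129, 167]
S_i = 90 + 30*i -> [90, 120, 150, 180, 210]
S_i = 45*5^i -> [45, 225, 1125, 5625, 28125]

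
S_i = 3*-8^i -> [3, -24, 192, -1536, 12288]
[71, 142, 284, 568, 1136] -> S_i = 71*2^i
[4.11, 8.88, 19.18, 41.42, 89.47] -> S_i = 4.11*2.16^i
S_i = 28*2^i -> [28, 56, 112, 224, 448]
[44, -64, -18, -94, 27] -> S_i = Random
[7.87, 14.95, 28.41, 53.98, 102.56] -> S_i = 7.87*1.90^i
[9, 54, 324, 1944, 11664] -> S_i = 9*6^i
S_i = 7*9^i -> [7, 63, 567, 5103, 45927]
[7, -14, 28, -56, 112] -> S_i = 7*-2^i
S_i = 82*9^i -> [82, 738, 6642, 59778, 538002]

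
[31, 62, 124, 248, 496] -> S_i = 31*2^i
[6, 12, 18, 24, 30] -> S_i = 6 + 6*i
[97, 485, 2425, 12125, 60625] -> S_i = 97*5^i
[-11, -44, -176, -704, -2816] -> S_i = -11*4^i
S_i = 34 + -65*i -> [34, -31, -96, -161, -226]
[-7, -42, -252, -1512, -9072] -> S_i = -7*6^i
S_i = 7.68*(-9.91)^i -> [7.68, -76.11, 754.24, -7474.5, 74072.3]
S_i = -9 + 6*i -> [-9, -3, 3, 9, 15]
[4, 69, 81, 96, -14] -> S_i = Random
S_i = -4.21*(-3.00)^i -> [-4.21, 12.63, -37.89, 113.67, -341.01]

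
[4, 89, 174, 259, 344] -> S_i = 4 + 85*i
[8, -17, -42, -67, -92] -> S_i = 8 + -25*i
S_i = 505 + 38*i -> [505, 543, 581, 619, 657]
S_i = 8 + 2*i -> [8, 10, 12, 14, 16]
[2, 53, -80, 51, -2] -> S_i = Random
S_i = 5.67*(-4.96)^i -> [5.67, -28.12, 139.49, -691.88, 3431.7]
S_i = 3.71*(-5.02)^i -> [3.71, -18.62, 93.49, -469.34, 2356.07]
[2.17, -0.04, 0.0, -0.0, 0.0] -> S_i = 2.17*(-0.02)^i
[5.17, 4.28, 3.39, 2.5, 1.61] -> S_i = 5.17 + -0.89*i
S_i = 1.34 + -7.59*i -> [1.34, -6.25, -13.84, -21.43, -29.02]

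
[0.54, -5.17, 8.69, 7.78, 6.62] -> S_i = Random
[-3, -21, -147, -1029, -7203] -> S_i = -3*7^i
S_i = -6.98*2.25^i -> [-6.98, -15.71, -35.34, -79.51, -178.89]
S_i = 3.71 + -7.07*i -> [3.71, -3.36, -10.43, -17.5, -24.57]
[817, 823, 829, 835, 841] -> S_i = 817 + 6*i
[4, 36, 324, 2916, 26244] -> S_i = 4*9^i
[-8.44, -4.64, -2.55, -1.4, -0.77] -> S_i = -8.44*0.55^i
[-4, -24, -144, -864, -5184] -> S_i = -4*6^i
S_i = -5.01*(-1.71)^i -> [-5.01, 8.57, -14.65, 25.05, -42.84]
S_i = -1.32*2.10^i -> [-1.32, -2.77, -5.82, -12.22, -25.67]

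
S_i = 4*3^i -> [4, 12, 36, 108, 324]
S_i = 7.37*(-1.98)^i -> [7.37, -14.59, 28.89, -57.21, 113.27]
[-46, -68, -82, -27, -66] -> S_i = Random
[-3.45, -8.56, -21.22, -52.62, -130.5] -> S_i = -3.45*2.48^i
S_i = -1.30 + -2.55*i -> [-1.3, -3.85, -6.4, -8.95, -11.5]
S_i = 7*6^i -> [7, 42, 252, 1512, 9072]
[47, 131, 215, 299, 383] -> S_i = 47 + 84*i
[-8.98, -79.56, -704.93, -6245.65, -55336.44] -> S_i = -8.98*8.86^i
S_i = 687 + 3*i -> [687, 690, 693, 696, 699]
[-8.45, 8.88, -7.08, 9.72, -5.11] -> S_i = Random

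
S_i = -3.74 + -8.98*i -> [-3.74, -12.72, -21.7, -30.68, -39.66]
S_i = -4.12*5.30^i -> [-4.12, -21.84, -115.73, -613.37, -3250.88]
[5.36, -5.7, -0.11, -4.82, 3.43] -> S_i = Random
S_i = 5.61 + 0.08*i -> [5.61, 5.69, 5.77, 5.85, 5.93]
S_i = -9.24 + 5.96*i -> [-9.24, -3.28, 2.68, 8.64, 14.6]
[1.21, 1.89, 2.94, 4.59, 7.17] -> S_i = 1.21*1.56^i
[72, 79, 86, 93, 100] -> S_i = 72 + 7*i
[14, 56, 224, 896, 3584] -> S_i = 14*4^i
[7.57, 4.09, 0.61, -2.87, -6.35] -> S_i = 7.57 + -3.48*i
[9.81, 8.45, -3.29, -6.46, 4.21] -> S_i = Random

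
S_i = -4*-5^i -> [-4, 20, -100, 500, -2500]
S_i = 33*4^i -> [33, 132, 528, 2112, 8448]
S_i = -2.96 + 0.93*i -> [-2.96, -2.03, -1.1, -0.17, 0.76]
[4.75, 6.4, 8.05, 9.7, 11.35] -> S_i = 4.75 + 1.65*i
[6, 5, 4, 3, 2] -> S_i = 6 + -1*i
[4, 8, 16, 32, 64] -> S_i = 4*2^i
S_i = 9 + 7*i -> [9, 16, 23, 30, 37]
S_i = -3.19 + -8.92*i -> [-3.19, -12.11, -21.03, -29.95, -38.87]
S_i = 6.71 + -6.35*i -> [6.71, 0.36, -5.99, -12.34, -18.69]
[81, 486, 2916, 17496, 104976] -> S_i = 81*6^i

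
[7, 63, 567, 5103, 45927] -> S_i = 7*9^i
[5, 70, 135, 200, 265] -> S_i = 5 + 65*i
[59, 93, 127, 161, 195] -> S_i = 59 + 34*i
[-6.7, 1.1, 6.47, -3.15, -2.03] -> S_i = Random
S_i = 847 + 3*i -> [847, 850, 853, 856, 859]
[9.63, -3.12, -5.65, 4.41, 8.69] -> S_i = Random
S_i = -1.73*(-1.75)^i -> [-1.73, 3.03, -5.3, 9.27, -16.23]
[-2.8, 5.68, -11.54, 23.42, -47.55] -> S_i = -2.80*(-2.03)^i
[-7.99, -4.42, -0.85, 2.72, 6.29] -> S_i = -7.99 + 3.57*i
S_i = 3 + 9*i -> [3, 12, 21, 30, 39]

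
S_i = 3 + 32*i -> [3, 35, 67, 99, 131]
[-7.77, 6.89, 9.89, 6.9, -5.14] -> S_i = Random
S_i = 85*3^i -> [85, 255, 765, 2295, 6885]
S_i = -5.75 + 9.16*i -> [-5.75, 3.41, 12.57, 21.73, 30.89]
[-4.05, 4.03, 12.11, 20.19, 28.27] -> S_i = -4.05 + 8.08*i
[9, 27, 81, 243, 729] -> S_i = 9*3^i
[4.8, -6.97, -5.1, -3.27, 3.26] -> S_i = Random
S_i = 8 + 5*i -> [8, 13, 18, 23, 28]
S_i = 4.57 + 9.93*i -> [4.57, 14.5, 24.43, 34.36, 44.29]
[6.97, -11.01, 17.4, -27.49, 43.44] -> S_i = 6.97*(-1.58)^i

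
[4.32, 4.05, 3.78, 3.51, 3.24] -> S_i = 4.32 + -0.27*i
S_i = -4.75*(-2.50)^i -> [-4.75, 11.88, -29.69, 74.22, -185.55]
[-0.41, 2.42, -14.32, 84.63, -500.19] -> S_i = -0.41*(-5.91)^i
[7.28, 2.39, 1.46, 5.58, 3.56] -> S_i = Random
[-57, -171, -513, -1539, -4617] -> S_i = -57*3^i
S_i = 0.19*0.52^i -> [0.19, 0.1, 0.05, 0.03, 0.01]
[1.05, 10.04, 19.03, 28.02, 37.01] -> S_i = 1.05 + 8.99*i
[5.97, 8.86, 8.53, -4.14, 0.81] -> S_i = Random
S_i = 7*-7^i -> [7, -49, 343, -2401, 16807]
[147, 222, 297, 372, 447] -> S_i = 147 + 75*i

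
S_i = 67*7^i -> [67, 469, 3283, 22981, 160867]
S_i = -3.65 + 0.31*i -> [-3.65, -3.34, -3.03, -2.72, -2.41]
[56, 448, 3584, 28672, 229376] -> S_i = 56*8^i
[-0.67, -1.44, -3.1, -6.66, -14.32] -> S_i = -0.67*2.15^i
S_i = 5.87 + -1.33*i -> [5.87, 4.54, 3.21, 1.88, 0.55]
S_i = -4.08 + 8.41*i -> [-4.08, 4.33, 12.74, 21.15, 29.56]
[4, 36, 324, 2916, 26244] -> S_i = 4*9^i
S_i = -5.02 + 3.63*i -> [-5.02, -1.39, 2.24, 5.87, 9.5]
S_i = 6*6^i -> [6, 36, 216, 1296, 7776]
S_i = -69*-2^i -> [-69, 138, -276, 552, -1104]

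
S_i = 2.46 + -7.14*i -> [2.46, -4.68, -11.82, -18.96, -26.1]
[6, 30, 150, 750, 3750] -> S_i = 6*5^i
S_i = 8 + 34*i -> [8, 42, 76, 110, 144]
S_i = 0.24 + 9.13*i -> [0.24, 9.37, 18.5, 27.63, 36.76]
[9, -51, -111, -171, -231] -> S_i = 9 + -60*i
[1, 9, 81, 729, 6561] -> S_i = 1*9^i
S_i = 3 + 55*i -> [3, 58, 113, 168, 223]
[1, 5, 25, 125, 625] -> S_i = 1*5^i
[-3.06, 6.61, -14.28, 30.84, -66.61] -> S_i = -3.06*(-2.16)^i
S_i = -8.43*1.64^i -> [-8.43, -13.83, -22.67, -37.18, -60.98]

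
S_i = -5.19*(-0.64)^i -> [-5.19, 3.32, -2.13, 1.36, -0.87]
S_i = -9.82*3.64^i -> [-9.82, -35.74, -130.11, -473.6, -1723.92]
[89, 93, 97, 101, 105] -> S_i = 89 + 4*i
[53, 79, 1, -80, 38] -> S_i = Random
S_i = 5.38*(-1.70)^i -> [5.38, -9.15, 15.55, -26.43, 44.93]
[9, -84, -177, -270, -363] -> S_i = 9 + -93*i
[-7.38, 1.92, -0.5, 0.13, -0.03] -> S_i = -7.38*(-0.26)^i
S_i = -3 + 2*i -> [-3, -1, 1, 3, 5]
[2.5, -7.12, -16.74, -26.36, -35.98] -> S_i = 2.50 + -9.62*i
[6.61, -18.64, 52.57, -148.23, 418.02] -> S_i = 6.61*(-2.82)^i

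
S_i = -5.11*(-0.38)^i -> [-5.11, 1.94, -0.74, 0.28, -0.11]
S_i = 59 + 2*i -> [59, 61, 63, 65, 67]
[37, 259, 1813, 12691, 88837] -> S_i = 37*7^i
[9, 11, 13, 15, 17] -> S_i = 9 + 2*i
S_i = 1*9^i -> [1, 9, 81, 729, 6561]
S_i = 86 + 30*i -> [86, 116, 146, 176, 206]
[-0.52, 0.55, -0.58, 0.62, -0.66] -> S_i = -0.52*(-1.06)^i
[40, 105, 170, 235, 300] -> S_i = 40 + 65*i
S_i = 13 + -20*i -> [13, -7, -27, -47, -67]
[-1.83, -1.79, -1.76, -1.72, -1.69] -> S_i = -1.83*0.98^i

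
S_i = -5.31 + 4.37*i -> [-5.31, -0.94, 3.43, 7.8, 12.17]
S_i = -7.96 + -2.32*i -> [-7.96, -10.28, -12.6, -14.92, -17.24]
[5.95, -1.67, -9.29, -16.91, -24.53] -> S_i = 5.95 + -7.62*i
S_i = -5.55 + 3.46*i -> [-5.55, -2.09, 1.37, 4.83, 8.29]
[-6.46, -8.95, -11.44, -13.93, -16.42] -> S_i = -6.46 + -2.49*i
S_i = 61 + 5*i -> [61, 66, 71, 76, 81]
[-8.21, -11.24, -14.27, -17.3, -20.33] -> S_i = -8.21 + -3.03*i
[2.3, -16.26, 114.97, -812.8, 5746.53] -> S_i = 2.30*(-7.07)^i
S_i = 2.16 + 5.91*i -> [2.16, 8.07, 13.98, 19.89, 25.8]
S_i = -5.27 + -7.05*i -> [-5.27, -12.32, -19.37, -26.42, -33.47]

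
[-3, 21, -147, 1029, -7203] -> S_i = -3*-7^i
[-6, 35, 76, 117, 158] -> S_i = -6 + 41*i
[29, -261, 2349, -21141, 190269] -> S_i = 29*-9^i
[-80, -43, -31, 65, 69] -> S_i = Random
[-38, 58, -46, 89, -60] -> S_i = Random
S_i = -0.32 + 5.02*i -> [-0.32, 4.7, 9.72, 14.74, 19.76]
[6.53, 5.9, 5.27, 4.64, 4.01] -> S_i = 6.53 + -0.63*i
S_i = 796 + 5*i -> [796, 801, 806, 811, 816]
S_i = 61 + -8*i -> [61, 53, 45, 37, 29]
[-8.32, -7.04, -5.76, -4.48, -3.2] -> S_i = -8.32 + 1.28*i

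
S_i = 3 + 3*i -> [3, 6, 9, 12, 15]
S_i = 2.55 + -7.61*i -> [2.55, -5.06, -12.67, -20.28, -27.89]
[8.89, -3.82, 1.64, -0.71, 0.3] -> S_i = 8.89*(-0.43)^i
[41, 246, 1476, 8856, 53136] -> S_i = 41*6^i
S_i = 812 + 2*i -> [812, 814, 816, 818, 820]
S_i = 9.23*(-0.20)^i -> [9.23, -1.85, 0.37, -0.07, 0.01]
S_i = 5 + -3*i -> [5, 2, -1, -4, -7]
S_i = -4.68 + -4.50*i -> [-4.68, -9.18, -13.68, -18.18, -22.68]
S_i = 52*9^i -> [52, 468, 4212, 37908, 341172]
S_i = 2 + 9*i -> [2, 11, 20, 29, 38]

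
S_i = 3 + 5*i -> [3, 8, 13, 18, 23]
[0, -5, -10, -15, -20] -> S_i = 0 + -5*i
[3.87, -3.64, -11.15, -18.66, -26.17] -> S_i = 3.87 + -7.51*i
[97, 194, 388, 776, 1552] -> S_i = 97*2^i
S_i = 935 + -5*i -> [935, 930, 925, 920, 915]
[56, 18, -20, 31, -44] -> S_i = Random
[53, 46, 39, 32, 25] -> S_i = 53 + -7*i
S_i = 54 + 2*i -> [54, 56, 58, 60, 62]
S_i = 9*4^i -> [9, 36, 144, 576, 2304]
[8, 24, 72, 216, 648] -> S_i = 8*3^i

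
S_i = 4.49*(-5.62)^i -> [4.49, -25.23, 141.81, -796.99, 4479.11]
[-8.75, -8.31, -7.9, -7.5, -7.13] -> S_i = -8.75*0.95^i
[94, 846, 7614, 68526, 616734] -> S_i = 94*9^i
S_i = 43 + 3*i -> [43, 46, 49, 52, 55]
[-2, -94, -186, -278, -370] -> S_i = -2 + -92*i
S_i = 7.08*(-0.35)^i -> [7.08, -2.48, 0.87, -0.3, 0.11]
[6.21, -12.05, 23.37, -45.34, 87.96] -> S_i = 6.21*(-1.94)^i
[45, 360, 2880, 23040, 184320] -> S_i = 45*8^i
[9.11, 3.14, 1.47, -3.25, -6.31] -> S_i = Random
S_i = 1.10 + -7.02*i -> [1.1, -5.92, -12.94, -19.96, -26.98]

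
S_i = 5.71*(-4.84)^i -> [5.71, -27.64, 133.76, -647.4, 3133.41]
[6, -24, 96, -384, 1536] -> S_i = 6*-4^i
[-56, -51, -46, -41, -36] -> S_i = -56 + 5*i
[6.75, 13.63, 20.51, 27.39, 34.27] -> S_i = 6.75 + 6.88*i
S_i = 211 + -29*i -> [211, 182, 153, 124, 95]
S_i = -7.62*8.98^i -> [-7.62, -68.43, -614.48, -5518.03, -49551.9]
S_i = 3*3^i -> [3, 9, 27, 81, 243]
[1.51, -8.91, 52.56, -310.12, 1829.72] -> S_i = 1.51*(-5.90)^i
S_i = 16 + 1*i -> [16, 17, 18, 19, 20]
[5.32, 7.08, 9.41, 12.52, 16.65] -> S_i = 5.32*1.33^i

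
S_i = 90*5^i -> [90, 450, 2250, 11250, 56250]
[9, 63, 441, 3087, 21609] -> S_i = 9*7^i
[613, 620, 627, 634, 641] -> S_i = 613 + 7*i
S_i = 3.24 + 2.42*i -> [3.24, 5.66, 8.08, 10.5, 12.92]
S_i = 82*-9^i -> [82, -738, 6642, -59778, 538002]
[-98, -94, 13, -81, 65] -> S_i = Random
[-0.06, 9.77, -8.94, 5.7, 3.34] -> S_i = Random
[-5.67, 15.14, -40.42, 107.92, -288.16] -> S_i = -5.67*(-2.67)^i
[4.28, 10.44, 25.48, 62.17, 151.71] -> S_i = 4.28*2.44^i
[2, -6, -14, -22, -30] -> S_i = 2 + -8*i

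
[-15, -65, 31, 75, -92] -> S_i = Random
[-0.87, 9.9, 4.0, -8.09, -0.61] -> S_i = Random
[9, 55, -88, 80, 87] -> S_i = Random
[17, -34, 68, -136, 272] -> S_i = 17*-2^i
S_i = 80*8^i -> [80, 640, 5120, 40960, 327680]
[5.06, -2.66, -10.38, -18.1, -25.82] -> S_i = 5.06 + -7.72*i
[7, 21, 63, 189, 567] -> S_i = 7*3^i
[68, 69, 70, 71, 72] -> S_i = 68 + 1*i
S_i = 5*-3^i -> [5, -15, 45, -135, 405]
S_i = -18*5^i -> [-18, -90, -450, -2250, -11250]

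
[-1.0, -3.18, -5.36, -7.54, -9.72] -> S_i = -1.00 + -2.18*i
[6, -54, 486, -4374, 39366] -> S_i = 6*-9^i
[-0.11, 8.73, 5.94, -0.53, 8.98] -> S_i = Random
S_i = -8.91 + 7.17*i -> [-8.91, -1.74, 5.43, 12.6, 19.77]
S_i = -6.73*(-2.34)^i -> [-6.73, 15.75, -36.85, 86.23, -201.78]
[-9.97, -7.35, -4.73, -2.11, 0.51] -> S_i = -9.97 + 2.62*i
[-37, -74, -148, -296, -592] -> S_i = -37*2^i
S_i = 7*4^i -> [7, 28, 112, 448, 1792]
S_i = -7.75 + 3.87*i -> [-7.75, -3.88, -0.01, 3.86, 7.73]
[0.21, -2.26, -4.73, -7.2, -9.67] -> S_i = 0.21 + -2.47*i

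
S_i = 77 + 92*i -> [77, 169, 261, 353, 445]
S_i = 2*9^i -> [2, 18, 162, 1458, 13122]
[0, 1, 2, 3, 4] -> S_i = 0 + 1*i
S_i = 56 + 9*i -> [56, 65, 74, 83, 92]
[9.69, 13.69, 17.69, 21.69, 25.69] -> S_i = 9.69 + 4.00*i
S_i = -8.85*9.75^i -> [-8.85, -86.29, -841.3, -8202.71, -79976.38]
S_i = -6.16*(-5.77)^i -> [-6.16, 35.54, -205.08, 1183.34, -6827.85]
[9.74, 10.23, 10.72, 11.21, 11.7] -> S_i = 9.74 + 0.49*i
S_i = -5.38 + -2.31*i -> [-5.38, -7.69, -10.0, -12.31, -14.62]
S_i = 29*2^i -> [29, 58, 116, 232, 464]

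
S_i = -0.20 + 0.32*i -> [-0.2, 0.12, 0.44, 0.76, 1.08]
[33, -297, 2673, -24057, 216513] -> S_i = 33*-9^i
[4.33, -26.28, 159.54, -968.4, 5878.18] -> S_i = 4.33*(-6.07)^i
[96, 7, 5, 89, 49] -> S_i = Random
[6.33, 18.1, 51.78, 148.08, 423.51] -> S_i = 6.33*2.86^i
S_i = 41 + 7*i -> [41, 48, 55, 62, 69]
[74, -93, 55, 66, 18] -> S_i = Random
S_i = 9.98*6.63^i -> [9.98, 66.17, 438.69, 2908.51, 19283.45]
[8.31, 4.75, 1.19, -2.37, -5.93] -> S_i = 8.31 + -3.56*i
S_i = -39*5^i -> [-39, -195, -975, -4875, -24375]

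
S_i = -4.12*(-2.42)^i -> [-4.12, 9.97, -24.13, 58.39, -141.31]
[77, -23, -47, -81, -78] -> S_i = Random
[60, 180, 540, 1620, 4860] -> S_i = 60*3^i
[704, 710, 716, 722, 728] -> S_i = 704 + 6*i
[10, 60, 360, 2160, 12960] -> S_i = 10*6^i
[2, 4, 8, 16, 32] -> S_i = 2*2^i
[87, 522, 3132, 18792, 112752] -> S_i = 87*6^i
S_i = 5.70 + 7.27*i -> [5.7, 12.97, 20.24, 27.51, 34.78]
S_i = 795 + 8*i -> [795, 803, 811, 819, 827]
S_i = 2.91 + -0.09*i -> [2.91, 2.82, 2.73, 2.64, 2.55]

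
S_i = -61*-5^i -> [-61, 305, -1525, 7625, -38125]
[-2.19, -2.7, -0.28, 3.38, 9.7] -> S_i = Random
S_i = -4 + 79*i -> [-4, 75, 154, 233, 312]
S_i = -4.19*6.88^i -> [-4.19, -28.83, -198.33, -1364.52, -9387.89]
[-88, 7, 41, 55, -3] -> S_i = Random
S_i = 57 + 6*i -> [57, 63, 69, 75, 81]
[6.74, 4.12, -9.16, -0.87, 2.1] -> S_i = Random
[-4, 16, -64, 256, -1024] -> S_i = -4*-4^i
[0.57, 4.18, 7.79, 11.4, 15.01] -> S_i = 0.57 + 3.61*i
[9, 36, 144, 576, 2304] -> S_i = 9*4^i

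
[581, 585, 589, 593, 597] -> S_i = 581 + 4*i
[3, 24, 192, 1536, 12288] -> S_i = 3*8^i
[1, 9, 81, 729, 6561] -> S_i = 1*9^i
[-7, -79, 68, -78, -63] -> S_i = Random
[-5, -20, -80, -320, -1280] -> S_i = -5*4^i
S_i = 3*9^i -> [3, 27, 243, 2187, 19683]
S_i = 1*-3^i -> [1, -3, 9, -27, 81]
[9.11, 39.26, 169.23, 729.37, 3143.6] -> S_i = 9.11*4.31^i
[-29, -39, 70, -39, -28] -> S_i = Random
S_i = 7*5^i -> [7, 35, 175, 875, 4375]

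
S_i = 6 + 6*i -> [6, 12, 18, 24, 30]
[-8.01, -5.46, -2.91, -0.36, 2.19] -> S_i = -8.01 + 2.55*i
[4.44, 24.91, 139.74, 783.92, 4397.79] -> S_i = 4.44*5.61^i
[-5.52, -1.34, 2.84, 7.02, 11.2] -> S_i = -5.52 + 4.18*i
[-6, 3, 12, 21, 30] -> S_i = -6 + 9*i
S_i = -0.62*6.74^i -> [-0.62, -4.18, -28.17, -189.83, -1279.47]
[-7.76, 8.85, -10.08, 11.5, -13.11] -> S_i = -7.76*(-1.14)^i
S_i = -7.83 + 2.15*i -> [-7.83, -5.68, -3.53, -1.38, 0.77]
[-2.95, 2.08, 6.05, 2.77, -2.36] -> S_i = Random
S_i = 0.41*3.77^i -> [0.41, 1.55, 5.83, 21.97, 82.82]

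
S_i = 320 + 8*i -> [320, 328, 336, 344, 352]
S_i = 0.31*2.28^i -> [0.31, 0.71, 1.61, 3.67, 8.38]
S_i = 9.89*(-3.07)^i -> [9.89, -30.36, 93.21, -286.16, 878.52]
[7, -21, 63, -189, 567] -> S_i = 7*-3^i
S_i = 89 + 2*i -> [89, 91, 93, 95, 97]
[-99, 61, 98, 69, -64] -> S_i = Random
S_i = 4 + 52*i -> [4, 56, 108, 160, 212]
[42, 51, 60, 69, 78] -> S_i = 42 + 9*i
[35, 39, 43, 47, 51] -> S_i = 35 + 4*i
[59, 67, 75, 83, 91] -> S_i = 59 + 8*i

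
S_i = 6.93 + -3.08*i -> [6.93, 3.85, 0.77, -2.31, -5.39]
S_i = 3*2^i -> [3, 6, 12, 24, 48]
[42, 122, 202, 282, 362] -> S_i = 42 + 80*i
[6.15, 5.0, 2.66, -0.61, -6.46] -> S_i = Random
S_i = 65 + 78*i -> [65, 143, 221, 299, 377]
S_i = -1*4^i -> [-1, -4, -16, -64, -256]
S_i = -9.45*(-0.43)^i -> [-9.45, 4.06, -1.75, 0.75, -0.32]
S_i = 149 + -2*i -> [149, 147, 145, 143, 141]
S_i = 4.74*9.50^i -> [4.74, 45.03, 427.78, 4063.96, 38607.6]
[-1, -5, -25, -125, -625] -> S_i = -1*5^i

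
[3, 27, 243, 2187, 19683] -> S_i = 3*9^i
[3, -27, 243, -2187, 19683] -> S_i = 3*-9^i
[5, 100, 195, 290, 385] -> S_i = 5 + 95*i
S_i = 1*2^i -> [1, 2, 4, 8, 16]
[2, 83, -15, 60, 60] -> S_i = Random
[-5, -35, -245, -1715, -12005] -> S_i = -5*7^i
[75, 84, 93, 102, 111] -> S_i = 75 + 9*i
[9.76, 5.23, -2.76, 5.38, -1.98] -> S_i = Random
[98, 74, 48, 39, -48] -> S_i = Random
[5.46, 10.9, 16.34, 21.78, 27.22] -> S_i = 5.46 + 5.44*i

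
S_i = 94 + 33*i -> [94, 127, 160, 193, 226]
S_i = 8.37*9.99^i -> [8.37, 83.62, 835.33, 8344.92, 83365.7]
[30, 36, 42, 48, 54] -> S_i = 30 + 6*i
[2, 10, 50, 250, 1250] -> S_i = 2*5^i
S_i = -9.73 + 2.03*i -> [-9.73, -7.7, -5.67, -3.64, -1.61]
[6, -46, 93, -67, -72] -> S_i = Random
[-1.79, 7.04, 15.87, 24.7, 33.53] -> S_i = -1.79 + 8.83*i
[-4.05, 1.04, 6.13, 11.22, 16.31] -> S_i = -4.05 + 5.09*i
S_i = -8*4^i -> [-8, -32, -128, -512, -2048]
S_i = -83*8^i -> [-83, -664, -5312, -42496, -339968]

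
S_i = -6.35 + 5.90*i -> [-6.35, -0.45, 5.45, 11.35, 17.25]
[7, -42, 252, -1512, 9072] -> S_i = 7*-6^i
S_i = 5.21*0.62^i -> [5.21, 3.23, 2.0, 1.24, 0.77]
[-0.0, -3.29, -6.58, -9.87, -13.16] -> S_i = -0.00 + -3.29*i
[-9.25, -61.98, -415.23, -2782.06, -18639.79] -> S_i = -9.25*6.70^i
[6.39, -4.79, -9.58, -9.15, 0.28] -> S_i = Random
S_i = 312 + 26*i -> [312, 338, 364, 390, 416]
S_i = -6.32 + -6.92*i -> [-6.32, -13.24, -20.16, -27.08, -34.0]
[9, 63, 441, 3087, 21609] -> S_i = 9*7^i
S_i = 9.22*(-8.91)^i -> [9.22, -82.15, 731.96, -6521.75, 58108.78]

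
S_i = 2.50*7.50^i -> [2.5, 18.75, 140.62, 1054.69, 7910.16]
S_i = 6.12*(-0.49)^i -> [6.12, -3.0, 1.47, -0.72, 0.35]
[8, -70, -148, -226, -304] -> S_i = 8 + -78*i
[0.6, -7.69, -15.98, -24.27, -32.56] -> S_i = 0.60 + -8.29*i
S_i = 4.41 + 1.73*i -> [4.41, 6.14, 7.87, 9.6, 11.33]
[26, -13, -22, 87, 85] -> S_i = Random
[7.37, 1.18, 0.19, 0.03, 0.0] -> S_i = 7.37*0.16^i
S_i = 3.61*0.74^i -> [3.61, 2.67, 1.98, 1.46, 1.08]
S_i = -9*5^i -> [-9, -45, -225, -1125, -5625]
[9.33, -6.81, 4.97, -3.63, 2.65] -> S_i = 9.33*(-0.73)^i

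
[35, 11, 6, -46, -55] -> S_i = Random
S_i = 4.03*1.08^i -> [4.03, 4.35, 4.7, 5.08, 5.48]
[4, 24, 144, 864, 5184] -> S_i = 4*6^i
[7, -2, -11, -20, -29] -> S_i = 7 + -9*i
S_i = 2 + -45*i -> [2, -43, -88, -133, -178]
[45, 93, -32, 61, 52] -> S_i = Random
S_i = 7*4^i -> [7, 28, 112, 448, 1792]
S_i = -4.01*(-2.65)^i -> [-4.01, 10.63, -28.16, 74.62, -197.76]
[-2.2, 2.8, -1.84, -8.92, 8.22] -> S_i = Random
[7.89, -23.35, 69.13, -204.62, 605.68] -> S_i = 7.89*(-2.96)^i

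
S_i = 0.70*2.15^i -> [0.7, 1.5, 3.24, 6.96, 14.96]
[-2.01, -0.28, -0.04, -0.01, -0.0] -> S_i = -2.01*0.14^i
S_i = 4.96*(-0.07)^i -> [4.96, -0.35, 0.02, -0.0, 0.0]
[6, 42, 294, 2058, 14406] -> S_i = 6*7^i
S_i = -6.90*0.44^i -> [-6.9, -3.04, -1.34, -0.59, -0.26]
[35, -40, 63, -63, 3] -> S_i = Random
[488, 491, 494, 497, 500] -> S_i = 488 + 3*i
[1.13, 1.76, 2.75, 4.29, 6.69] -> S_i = 1.13*1.56^i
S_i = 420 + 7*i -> [420, 427, 434, 441, 448]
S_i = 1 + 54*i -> [1, 55, 109, 163, 217]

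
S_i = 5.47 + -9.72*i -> [5.47, -4.25, -13.97, -23.69, -33.41]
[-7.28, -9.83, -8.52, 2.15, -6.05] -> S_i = Random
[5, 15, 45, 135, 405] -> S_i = 5*3^i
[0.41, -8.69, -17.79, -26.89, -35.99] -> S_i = 0.41 + -9.10*i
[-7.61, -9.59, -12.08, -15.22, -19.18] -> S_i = -7.61*1.26^i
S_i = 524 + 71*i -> [524, 595, 666, 737, 808]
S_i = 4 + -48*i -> [4, -44, -92, -140, -188]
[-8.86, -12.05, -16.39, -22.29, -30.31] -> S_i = -8.86*1.36^i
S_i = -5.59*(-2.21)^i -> [-5.59, 12.35, -27.3, 60.34, -133.35]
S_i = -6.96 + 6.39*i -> [-6.96, -0.57, 5.82, 12.21, 18.6]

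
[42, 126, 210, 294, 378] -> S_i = 42 + 84*i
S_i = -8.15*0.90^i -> [-8.15, -7.34, -6.6, -5.94, -5.35]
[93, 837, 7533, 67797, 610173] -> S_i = 93*9^i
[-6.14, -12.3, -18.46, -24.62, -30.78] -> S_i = -6.14 + -6.16*i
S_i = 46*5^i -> [46, 230, 1150, 5750, 28750]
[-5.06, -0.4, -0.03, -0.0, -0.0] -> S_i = -5.06*0.08^i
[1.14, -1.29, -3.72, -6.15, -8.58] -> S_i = 1.14 + -2.43*i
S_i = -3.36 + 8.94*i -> [-3.36, 5.58, 14.52, 23.46, 32.4]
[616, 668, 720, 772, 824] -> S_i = 616 + 52*i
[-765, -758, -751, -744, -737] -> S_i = -765 + 7*i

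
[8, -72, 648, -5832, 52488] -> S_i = 8*-9^i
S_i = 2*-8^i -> [2, -16, 128, -1024, 8192]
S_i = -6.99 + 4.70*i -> [-6.99, -2.29, 2.41, 7.11, 11.81]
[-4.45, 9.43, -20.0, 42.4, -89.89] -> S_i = -4.45*(-2.12)^i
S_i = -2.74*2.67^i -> [-2.74, -7.32, -19.53, -52.15, -139.25]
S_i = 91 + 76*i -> [91, 167, 243, 319, 395]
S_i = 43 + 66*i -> [43, 109, 175, 241, 307]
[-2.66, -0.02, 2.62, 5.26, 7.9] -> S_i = -2.66 + 2.64*i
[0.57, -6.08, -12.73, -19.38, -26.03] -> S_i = 0.57 + -6.65*i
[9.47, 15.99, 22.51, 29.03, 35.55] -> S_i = 9.47 + 6.52*i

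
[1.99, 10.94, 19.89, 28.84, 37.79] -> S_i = 1.99 + 8.95*i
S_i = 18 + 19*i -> [18, 37, 56, 75, 94]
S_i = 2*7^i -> [2, 14, 98, 686, 4802]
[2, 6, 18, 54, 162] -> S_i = 2*3^i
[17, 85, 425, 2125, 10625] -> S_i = 17*5^i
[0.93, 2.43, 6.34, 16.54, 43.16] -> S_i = 0.93*2.61^i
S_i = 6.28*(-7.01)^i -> [6.28, -44.02, 308.6, -2163.28, 15164.63]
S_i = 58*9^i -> [58, 522, 4698, 42282, 380538]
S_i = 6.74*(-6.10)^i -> [6.74, -41.11, 250.8, -1529.85, 9332.1]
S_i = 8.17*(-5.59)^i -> [8.17, -45.67, 255.3, -1427.11, 7977.55]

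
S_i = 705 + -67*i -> [705, 638, 571, 504, 437]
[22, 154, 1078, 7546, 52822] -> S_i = 22*7^i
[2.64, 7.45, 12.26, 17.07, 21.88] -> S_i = 2.64 + 4.81*i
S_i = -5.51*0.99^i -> [-5.51, -5.45, -5.4, -5.35, -5.29]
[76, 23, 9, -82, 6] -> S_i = Random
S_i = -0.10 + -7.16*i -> [-0.1, -7.26, -14.42, -21.58, -28.74]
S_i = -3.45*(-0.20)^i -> [-3.45, 0.69, -0.14, 0.03, -0.01]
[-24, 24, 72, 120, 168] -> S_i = -24 + 48*i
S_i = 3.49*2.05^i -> [3.49, 7.15, 14.67, 30.07, 61.64]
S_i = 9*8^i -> [9, 72, 576, 4608, 36864]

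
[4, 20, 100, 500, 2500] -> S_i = 4*5^i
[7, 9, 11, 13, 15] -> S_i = 7 + 2*i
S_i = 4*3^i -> [4, 12, 36, 108, 324]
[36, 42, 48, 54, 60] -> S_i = 36 + 6*i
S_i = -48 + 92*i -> [-48, 44, 136, 228, 320]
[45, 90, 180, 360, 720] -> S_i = 45*2^i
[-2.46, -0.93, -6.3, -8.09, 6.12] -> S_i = Random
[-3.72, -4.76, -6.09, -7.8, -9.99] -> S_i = -3.72*1.28^i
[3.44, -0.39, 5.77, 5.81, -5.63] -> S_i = Random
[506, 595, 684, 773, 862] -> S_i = 506 + 89*i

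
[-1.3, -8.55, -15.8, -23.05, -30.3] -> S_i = -1.30 + -7.25*i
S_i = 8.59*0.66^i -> [8.59, 5.67, 3.74, 2.47, 1.63]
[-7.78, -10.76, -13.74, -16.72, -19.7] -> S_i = -7.78 + -2.98*i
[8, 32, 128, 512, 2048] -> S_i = 8*4^i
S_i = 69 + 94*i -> [69, 163, 257, 351, 445]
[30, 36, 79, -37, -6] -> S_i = Random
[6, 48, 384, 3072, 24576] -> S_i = 6*8^i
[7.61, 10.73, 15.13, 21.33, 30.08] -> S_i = 7.61*1.41^i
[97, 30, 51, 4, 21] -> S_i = Random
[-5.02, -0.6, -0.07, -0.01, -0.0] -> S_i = -5.02*0.12^i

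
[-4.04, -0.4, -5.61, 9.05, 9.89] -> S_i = Random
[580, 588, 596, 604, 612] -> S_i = 580 + 8*i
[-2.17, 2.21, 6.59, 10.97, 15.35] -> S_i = -2.17 + 4.38*i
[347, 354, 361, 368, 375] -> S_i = 347 + 7*i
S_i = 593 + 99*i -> [593, 692, 791, 890, 989]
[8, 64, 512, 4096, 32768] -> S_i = 8*8^i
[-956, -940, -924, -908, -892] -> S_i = -956 + 16*i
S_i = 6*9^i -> [6, 54, 486, 4374, 39366]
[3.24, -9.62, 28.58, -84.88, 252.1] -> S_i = 3.24*(-2.97)^i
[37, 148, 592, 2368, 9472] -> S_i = 37*4^i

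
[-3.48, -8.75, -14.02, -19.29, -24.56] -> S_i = -3.48 + -5.27*i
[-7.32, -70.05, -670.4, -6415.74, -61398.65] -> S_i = -7.32*9.57^i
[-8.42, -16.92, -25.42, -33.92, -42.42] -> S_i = -8.42 + -8.50*i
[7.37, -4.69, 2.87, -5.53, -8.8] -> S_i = Random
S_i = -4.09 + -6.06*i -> [-4.09, -10.15, -16.21, -22.27, -28.33]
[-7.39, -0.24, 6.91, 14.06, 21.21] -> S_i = -7.39 + 7.15*i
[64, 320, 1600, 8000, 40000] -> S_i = 64*5^i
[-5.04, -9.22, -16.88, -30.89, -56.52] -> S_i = -5.04*1.83^i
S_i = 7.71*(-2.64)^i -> [7.71, -20.35, 53.74, -141.86, 374.52]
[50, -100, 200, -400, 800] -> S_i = 50*-2^i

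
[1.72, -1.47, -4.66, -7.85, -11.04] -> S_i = 1.72 + -3.19*i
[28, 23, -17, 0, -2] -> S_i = Random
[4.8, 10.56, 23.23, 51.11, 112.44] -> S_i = 4.80*2.20^i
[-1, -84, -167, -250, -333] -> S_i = -1 + -83*i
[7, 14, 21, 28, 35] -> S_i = 7 + 7*i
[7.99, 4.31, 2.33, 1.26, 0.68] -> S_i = 7.99*0.54^i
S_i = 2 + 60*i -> [2, 62, 122, 182, 242]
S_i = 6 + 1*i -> [6, 7, 8, 9, 10]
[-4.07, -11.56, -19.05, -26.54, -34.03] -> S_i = -4.07 + -7.49*i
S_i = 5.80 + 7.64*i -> [5.8, 13.44, 21.08, 28.72, 36.36]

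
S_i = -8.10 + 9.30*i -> [-8.1, 1.2, 10.5, 19.8, 29.1]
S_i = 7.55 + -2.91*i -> [7.55, 4.64, 1.73, -1.18, -4.09]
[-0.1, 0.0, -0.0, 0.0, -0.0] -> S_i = -0.10*(-0.04)^i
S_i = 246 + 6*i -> [246, 252, 258, 264, 270]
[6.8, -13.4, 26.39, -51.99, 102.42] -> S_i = 6.80*(-1.97)^i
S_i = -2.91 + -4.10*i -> [-2.91, -7.01, -11.11, -15.21, -19.31]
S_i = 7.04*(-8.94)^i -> [7.04, -62.94, 562.66, -5030.2, 44969.98]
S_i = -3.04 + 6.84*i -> [-3.04, 3.8, 10.64, 17.48, 24.32]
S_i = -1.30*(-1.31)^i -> [-1.3, 1.7, -2.23, 2.92, -3.83]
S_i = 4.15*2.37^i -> [4.15, 9.84, 23.31, 55.25, 130.93]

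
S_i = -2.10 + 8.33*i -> [-2.1, 6.23, 14.56, 22.89, 31.22]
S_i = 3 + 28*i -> [3, 31, 59, 87, 115]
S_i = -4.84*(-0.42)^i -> [-4.84, 2.03, -0.85, 0.36, -0.15]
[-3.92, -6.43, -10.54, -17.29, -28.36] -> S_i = -3.92*1.64^i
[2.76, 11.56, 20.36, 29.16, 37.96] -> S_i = 2.76 + 8.80*i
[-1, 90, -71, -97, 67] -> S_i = Random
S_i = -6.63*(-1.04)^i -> [-6.63, 6.9, -7.17, 7.46, -7.76]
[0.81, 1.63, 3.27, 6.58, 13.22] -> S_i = 0.81*2.01^i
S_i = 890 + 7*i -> [890, 897, 904, 911, 918]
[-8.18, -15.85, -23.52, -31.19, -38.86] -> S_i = -8.18 + -7.67*i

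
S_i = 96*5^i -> [96, 480, 2400, 12000, 60000]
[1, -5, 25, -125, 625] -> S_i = 1*-5^i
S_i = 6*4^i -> [6, 24, 96, 384, 1536]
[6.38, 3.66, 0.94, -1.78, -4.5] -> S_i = 6.38 + -2.72*i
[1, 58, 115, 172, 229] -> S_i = 1 + 57*i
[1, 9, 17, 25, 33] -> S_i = 1 + 8*i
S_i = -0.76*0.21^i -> [-0.76, -0.16, -0.03, -0.01, -0.0]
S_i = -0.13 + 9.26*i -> [-0.13, 9.13, 18.39, 27.65, 36.91]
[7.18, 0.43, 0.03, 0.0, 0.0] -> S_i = 7.18*0.06^i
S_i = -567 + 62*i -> [-567, -505, -443, -381, -319]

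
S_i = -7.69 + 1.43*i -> [-7.69, -6.26, -4.83, -3.4, -1.97]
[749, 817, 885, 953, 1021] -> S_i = 749 + 68*i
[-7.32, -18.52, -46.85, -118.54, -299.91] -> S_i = -7.32*2.53^i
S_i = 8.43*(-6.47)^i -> [8.43, -54.54, 352.89, -2283.18, 14772.18]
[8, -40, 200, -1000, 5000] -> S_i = 8*-5^i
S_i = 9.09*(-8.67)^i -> [9.09, -78.81, 683.29, -5924.08, 51361.8]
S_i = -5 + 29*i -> [-5, 24, 53, 82, 111]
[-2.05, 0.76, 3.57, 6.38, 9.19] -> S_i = -2.05 + 2.81*i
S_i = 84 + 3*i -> [84, 87, 90, 93, 96]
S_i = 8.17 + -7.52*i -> [8.17, 0.65, -6.87, -14.39, -21.91]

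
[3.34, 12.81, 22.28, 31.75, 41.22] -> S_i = 3.34 + 9.47*i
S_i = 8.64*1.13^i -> [8.64, 9.76, 11.03, 12.47, 14.09]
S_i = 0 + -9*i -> [0, -9, -18, -27, -36]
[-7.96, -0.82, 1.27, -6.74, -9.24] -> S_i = Random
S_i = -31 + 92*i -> [-31, 61, 153, 245, 337]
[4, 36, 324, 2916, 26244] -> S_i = 4*9^i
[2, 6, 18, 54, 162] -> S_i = 2*3^i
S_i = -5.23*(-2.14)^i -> [-5.23, 11.19, -23.95, 51.26, -109.69]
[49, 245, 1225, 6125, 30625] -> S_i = 49*5^i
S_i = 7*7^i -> [7, 49, 343, 2401, 16807]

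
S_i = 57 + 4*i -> [57, 61, 65, 69, 73]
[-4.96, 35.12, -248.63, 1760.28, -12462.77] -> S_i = -4.96*(-7.08)^i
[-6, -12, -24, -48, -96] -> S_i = -6*2^i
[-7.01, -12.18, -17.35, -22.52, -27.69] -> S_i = -7.01 + -5.17*i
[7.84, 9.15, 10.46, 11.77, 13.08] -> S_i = 7.84 + 1.31*i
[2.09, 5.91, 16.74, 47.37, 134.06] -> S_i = 2.09*2.83^i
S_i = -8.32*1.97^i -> [-8.32, -16.39, -32.29, -63.61, -125.31]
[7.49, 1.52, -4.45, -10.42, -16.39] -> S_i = 7.49 + -5.97*i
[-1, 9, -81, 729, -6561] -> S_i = -1*-9^i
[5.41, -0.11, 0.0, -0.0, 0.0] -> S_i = 5.41*(-0.02)^i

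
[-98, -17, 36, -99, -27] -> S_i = Random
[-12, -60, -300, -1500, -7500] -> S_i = -12*5^i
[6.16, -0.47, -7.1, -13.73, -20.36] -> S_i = 6.16 + -6.63*i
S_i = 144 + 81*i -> [144, 225, 306, 387, 468]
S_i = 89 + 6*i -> [89, 95, 101, 107, 113]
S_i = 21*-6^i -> [21, -126, 756, -4536, 27216]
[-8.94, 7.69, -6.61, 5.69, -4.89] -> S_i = -8.94*(-0.86)^i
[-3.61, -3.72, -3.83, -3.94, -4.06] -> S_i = -3.61*1.03^i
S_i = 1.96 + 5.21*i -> [1.96, 7.17, 12.38, 17.59, 22.8]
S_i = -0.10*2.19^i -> [-0.1, -0.22, -0.48, -1.05, -2.3]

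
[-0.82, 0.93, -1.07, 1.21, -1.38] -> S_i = -0.82*(-1.14)^i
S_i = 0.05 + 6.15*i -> [0.05, 6.2, 12.35, 18.5, 24.65]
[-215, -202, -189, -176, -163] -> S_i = -215 + 13*i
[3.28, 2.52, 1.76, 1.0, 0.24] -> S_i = 3.28 + -0.76*i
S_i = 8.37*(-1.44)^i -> [8.37, -12.05, 17.36, -24.99, 35.99]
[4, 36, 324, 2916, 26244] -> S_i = 4*9^i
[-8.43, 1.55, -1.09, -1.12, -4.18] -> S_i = Random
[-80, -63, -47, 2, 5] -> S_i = Random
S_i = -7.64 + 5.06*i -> [-7.64, -2.58, 2.48, 7.54, 12.6]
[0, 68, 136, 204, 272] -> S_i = 0 + 68*i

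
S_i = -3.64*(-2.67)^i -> [-3.64, 9.72, -25.95, 69.28, -184.99]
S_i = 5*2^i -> [5, 10, 20, 40, 80]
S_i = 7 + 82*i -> [7, 89, 171, 253, 335]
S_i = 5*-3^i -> [5, -15, 45, -135, 405]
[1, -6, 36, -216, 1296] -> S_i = 1*-6^i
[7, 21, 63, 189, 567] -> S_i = 7*3^i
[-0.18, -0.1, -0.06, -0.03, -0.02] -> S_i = -0.18*0.56^i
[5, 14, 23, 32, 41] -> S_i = 5 + 9*i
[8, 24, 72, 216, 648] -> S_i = 8*3^i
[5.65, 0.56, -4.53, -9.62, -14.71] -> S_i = 5.65 + -5.09*i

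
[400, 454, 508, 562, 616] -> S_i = 400 + 54*i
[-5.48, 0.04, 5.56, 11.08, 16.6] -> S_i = -5.48 + 5.52*i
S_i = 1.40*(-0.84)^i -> [1.4, -1.18, 0.99, -0.83, 0.7]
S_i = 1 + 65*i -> [1, 66, 131, 196, 261]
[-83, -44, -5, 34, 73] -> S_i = -83 + 39*i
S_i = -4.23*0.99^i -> [-4.23, -4.19, -4.15, -4.1, -4.06]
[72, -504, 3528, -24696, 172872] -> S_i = 72*-7^i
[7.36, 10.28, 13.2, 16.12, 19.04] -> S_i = 7.36 + 2.92*i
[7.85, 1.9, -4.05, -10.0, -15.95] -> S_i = 7.85 + -5.95*i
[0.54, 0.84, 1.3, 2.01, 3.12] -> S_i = 0.54*1.55^i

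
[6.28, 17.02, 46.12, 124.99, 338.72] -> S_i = 6.28*2.71^i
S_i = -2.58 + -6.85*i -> [-2.58, -9.43, -16.28, -23.13, -29.98]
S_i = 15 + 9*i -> [15, 24, 33, 42, 51]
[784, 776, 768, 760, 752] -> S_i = 784 + -8*i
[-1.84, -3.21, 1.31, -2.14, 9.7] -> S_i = Random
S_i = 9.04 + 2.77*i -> [9.04, 11.81, 14.58, 17.35, 20.12]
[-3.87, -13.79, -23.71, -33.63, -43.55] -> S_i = -3.87 + -9.92*i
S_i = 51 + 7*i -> [51, 58, 65, 72, 79]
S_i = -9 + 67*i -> [-9, 58, 125, 192, 259]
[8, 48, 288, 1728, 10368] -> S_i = 8*6^i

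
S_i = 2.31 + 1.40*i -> [2.31, 3.71, 5.11, 6.51, 7.91]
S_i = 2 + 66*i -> [2, 68, 134, 200, 266]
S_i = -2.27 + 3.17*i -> [-2.27, 0.9, 4.07, 7.24, 10.41]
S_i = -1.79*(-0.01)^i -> [-1.79, 0.02, -0.0, 0.0, -0.0]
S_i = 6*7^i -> [6, 42, 294, 2058, 14406]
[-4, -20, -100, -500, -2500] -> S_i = -4*5^i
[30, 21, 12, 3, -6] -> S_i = 30 + -9*i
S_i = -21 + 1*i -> [-21, -20, -19, -18, -17]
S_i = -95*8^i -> [-95, -760, -6080, -48640, -389120]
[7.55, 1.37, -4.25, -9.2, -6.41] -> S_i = Random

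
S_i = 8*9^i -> [8, 72, 648, 5832, 52488]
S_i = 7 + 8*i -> [7, 15, 23, 31, 39]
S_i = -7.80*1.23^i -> [-7.8, -9.59, -11.8, -14.51, -17.85]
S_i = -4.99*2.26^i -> [-4.99, -11.28, -25.49, -57.6, -130.18]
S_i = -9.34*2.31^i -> [-9.34, -21.58, -49.84, -115.13, -265.95]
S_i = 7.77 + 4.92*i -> [7.77, 12.69, 17.61, 22.53, 27.45]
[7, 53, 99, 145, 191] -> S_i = 7 + 46*i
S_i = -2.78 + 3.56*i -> [-2.78, 0.78, 4.34, 7.9, 11.46]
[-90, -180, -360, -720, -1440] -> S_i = -90*2^i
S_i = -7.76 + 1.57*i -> [-7.76, -6.19, -4.62, -3.05, -1.48]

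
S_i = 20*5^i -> [20, 100, 500, 2500, 12500]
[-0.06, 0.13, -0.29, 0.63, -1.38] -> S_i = -0.06*(-2.19)^i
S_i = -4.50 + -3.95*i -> [-4.5, -8.45, -12.4, -16.35, -20.3]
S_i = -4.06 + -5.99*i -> [-4.06, -10.05, -16.04, -22.03, -28.02]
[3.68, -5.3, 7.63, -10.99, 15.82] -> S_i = 3.68*(-1.44)^i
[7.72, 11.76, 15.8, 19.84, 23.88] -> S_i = 7.72 + 4.04*i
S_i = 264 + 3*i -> [264, 267, 270, 273, 276]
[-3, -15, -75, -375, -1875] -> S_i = -3*5^i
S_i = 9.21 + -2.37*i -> [9.21, 6.84, 4.47, 2.1, -0.27]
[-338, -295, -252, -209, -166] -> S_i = -338 + 43*i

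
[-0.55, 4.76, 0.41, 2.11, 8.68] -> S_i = Random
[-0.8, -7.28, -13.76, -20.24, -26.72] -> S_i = -0.80 + -6.48*i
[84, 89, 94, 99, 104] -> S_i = 84 + 5*i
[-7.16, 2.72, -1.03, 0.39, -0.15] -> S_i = -7.16*(-0.38)^i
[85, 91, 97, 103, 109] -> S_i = 85 + 6*i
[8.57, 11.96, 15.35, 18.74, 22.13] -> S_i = 8.57 + 3.39*i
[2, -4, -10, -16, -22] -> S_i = 2 + -6*i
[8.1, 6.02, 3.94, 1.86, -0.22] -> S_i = 8.10 + -2.08*i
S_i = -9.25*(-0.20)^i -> [-9.25, 1.85, -0.37, 0.07, -0.01]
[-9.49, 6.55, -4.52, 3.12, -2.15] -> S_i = -9.49*(-0.69)^i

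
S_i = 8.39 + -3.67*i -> [8.39, 4.72, 1.05, -2.62, -6.29]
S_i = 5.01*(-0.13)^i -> [5.01, -0.65, 0.08, -0.01, 0.0]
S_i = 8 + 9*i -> [8, 17, 26, 35, 44]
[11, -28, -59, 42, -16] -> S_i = Random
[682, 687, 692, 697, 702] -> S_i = 682 + 5*i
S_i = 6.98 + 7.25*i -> [6.98, 14.23, 21.48, 28.73, 35.98]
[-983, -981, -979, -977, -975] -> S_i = -983 + 2*i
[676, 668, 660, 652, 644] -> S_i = 676 + -8*i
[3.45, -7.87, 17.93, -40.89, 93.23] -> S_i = 3.45*(-2.28)^i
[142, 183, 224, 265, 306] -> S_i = 142 + 41*i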